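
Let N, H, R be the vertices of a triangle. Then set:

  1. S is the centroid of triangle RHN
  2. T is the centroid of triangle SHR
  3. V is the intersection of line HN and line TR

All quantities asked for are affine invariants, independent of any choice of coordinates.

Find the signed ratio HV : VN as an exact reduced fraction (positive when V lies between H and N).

Assign N = (0, 0), H = (1, 0), R = (0, 1) — the answer is frame-independent, so this choice is without loss of generality.
1. S is the centroid of triangle RHN ⇒ S = (1/3, 1/3)
2. T is the centroid of triangle SHR ⇒ T = (4/9, 4/9)
3. V is the intersection of line HN and line TR ⇒ V = (4/5, 0)
V = H + t·(N−H) with t = 1/5, so HV:VN = t:(1−t) = 1/5:4/5

HV:VN = 1/4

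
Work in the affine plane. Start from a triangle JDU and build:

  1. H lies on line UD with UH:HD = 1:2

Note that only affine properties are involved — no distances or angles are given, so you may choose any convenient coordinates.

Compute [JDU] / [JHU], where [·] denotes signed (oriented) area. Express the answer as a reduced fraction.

[JDU]:[JHU] = 3

Choose coordinates J = (0, 0), D = (1, 0), U = (0, 1).
1. H lies on line UD with UH:HD = 1:2 ⇒ H = (1/3, 2/3)
2·[JDU] = 1, 2·[JHU] = 1/3
[JDU]:[JHU] = 1:1/3 = 3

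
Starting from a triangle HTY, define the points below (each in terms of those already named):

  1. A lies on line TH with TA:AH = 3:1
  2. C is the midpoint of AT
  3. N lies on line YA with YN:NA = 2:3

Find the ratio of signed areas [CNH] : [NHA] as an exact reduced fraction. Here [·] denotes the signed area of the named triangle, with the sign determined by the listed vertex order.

Choose coordinates H = (0, 0), T = (1, 0), Y = (0, 1).
1. A lies on line TH with TA:AH = 3:1 ⇒ A = (1/4, 0)
2. C is the midpoint of AT ⇒ C = (5/8, 0)
3. N lies on line YA with YN:NA = 2:3 ⇒ N = (1/10, 3/5)
2·[CNH] = 3/8, 2·[NHA] = 3/20
[CNH]:[NHA] = 3/8:3/20 = 5/2

[CNH]:[NHA] = 5/2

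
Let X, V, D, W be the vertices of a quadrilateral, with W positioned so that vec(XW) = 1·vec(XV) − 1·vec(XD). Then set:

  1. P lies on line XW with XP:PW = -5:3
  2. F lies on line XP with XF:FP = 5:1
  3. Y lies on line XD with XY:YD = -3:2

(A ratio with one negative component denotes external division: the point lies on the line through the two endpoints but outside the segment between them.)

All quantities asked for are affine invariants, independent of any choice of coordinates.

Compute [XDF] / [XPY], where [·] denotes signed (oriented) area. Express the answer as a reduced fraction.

[XDF]:[XPY] = -5/18

Set X = (0, 0), V = (1, 0), D = (0, 1), W = (1, -1); any affine frame gives the same invariant.
1. P lies on line XW with XP:PW = -5:3 ⇒ P = (5/2, -5/2)
2. F lies on line XP with XF:FP = 5:1 ⇒ F = (25/12, -25/12)
3. Y lies on line XD with XY:YD = -3:2 ⇒ Y = (0, 3)
2·[XDF] = -25/12, 2·[XPY] = 15/2
[XDF]:[XPY] = -25/12:15/2 = -5/18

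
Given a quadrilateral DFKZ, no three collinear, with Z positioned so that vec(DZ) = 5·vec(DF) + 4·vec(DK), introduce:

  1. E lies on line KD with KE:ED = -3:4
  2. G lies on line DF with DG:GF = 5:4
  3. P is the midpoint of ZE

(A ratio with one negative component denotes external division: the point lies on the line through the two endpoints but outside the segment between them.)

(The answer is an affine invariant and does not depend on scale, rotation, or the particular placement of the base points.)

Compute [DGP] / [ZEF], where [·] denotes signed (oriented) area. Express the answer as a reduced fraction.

Choose coordinates D = (0, 0), F = (1, 0), K = (0, 1), Z = (5, 4).
1. E lies on line KD with KE:ED = -3:4 ⇒ E = (0, 4)
2. G lies on line DF with DG:GF = 5:4 ⇒ G = (5/9, 0)
3. P is the midpoint of ZE ⇒ P = (5/2, 4)
2·[DGP] = 20/9, 2·[ZEF] = 20
[DGP]:[ZEF] = 20/9:20 = 1/9

[DGP]:[ZEF] = 1/9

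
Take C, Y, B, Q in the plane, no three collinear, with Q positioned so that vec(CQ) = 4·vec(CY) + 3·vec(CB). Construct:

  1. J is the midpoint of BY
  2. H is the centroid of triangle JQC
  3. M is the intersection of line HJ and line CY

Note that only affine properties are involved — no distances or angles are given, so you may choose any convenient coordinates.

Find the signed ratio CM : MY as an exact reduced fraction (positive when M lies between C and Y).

Choose coordinates C = (0, 0), Y = (1, 0), B = (0, 1), Q = (4, 3).
1. J is the midpoint of BY ⇒ J = (1/2, 1/2)
2. H is the centroid of triangle JQC ⇒ H = (3/2, 7/6)
3. M is the intersection of line HJ and line CY ⇒ M = (-1/4, 0)
M = C + t·(Y−C) with t = -1/4, so CM:MY = t:(1−t) = -1/4:5/4

CM:MY = -1/5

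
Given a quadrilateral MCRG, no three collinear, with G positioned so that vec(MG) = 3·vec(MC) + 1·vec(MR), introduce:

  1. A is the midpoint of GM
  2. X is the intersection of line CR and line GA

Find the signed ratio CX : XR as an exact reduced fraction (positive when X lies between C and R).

Set M = (0, 0), C = (1, 0), R = (0, 1), G = (3, 1); any affine frame gives the same invariant.
1. A is the midpoint of GM ⇒ A = (3/2, 1/2)
2. X is the intersection of line CR and line GA ⇒ X = (3/4, 1/4)
X = C + t·(R−C) with t = 1/4, so CX:XR = t:(1−t) = 1/4:3/4

CX:XR = 1/3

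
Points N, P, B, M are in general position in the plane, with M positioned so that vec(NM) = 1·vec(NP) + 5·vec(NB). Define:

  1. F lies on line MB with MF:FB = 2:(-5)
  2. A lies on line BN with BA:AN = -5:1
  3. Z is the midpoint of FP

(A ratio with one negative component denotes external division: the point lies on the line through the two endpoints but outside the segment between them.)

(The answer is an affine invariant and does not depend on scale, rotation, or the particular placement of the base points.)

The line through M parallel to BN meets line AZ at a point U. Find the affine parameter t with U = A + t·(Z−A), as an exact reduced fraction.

t = 3/4

Choose coordinates N = (0, 0), P = (1, 0), B = (0, 1), M = (1, 5).
1. F lies on line MB with MF:FB = 2:(-5) ⇒ F = (5/3, 23/3)
2. A lies on line BN with BA:AN = -5:1 ⇒ A = (0, -1/4)
3. Z is the midpoint of FP ⇒ Z = (4/3, 23/6)
through M parallel to BN: direction (0, -1); meets AZ at U = (1, 45/16)
U = A + t·(Z−A) with t = 3/4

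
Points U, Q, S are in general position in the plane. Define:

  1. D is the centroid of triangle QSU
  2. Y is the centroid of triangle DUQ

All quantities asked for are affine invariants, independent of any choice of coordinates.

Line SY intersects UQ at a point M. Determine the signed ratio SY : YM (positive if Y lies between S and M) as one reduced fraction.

Work in coordinates with U = (0, 0), Q = (1, 0), S = (0, 1).
1. D is the centroid of triangle QSU ⇒ D = (1/3, 1/3)
2. Y is the centroid of triangle DUQ ⇒ Y = (4/9, 1/9)
line SY meets UQ at M = (1/2, 0)
Y = S + t·(M−S) with t = 8/9, so SY:YM = 8/9:1/9

SY:YM = 8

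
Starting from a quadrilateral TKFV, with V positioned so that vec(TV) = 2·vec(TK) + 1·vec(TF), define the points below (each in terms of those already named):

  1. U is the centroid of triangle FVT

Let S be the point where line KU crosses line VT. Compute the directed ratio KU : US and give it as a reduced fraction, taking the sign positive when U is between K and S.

Set T = (0, 0), K = (1, 0), F = (0, 1), V = (2, 1); any affine frame gives the same invariant.
1. U is the centroid of triangle FVT ⇒ U = (2/3, 2/3)
line KU meets VT at S = (4/5, 2/5)
U = K + t·(S−K) with t = 5/3, so KU:US = 5/3:-2/3

KU:US = -5/2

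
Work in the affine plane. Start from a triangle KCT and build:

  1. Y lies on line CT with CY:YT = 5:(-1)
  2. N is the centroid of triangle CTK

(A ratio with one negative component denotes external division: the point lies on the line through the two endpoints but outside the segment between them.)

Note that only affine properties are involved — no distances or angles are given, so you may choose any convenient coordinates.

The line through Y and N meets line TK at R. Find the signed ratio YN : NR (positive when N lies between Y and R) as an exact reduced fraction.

Set K = (0, 0), C = (1, 0), T = (0, 1); any affine frame gives the same invariant.
1. Y lies on line CT with CY:YT = 5:(-1) ⇒ Y = (-1/4, 5/4)
2. N is the centroid of triangle CTK ⇒ N = (1/3, 1/3)
line YN meets TK at R = (0, 6/7)
N = Y + t·(R−Y) with t = 7/3, so YN:NR = 7/3:-4/3

YN:NR = -7/4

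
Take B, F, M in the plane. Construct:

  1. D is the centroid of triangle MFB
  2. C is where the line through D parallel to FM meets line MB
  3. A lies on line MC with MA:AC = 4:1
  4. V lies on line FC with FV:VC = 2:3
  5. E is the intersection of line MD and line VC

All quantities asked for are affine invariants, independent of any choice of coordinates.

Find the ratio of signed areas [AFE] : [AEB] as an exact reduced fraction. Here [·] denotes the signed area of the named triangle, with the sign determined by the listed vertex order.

[AFE]:[AEB] = 3/11

Assign B = (0, 0), F = (1, 0), M = (0, 1) — the answer is frame-independent, so this choice is without loss of generality.
1. D is the centroid of triangle MFB ⇒ D = (1/3, 1/3)
2. C is where the line through D parallel to FM meets line MB ⇒ C = (0, 2/3)
3. A lies on line MC with MA:AC = 4:1 ⇒ A = (0, 11/15)
4. V lies on line FC with FV:VC = 2:3 ⇒ V = (3/5, 4/15)
5. E is the intersection of line MD and line VC ⇒ E = (1/4, 1/2)
2·[AFE] = -1/20, 2·[AEB] = -11/60
[AFE]:[AEB] = -1/20:-11/60 = 3/11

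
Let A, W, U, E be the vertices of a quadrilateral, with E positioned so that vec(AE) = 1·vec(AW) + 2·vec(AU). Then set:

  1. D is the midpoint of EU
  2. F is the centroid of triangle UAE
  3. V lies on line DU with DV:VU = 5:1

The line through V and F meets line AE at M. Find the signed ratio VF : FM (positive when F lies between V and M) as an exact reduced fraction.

Choose coordinates A = (0, 0), W = (1, 0), U = (0, 1), E = (1, 2).
1. D is the midpoint of EU ⇒ D = (1/2, 3/2)
2. F is the centroid of triangle UAE ⇒ F = (1/3, 1)
3. V lies on line DU with DV:VU = 5:1 ⇒ V = (1/12, 13/12)
line VF meets AE at M = (10/21, 20/21)
F = V + t·(M−V) with t = 7/11, so VF:FM = 7/11:4/11

VF:FM = 7/4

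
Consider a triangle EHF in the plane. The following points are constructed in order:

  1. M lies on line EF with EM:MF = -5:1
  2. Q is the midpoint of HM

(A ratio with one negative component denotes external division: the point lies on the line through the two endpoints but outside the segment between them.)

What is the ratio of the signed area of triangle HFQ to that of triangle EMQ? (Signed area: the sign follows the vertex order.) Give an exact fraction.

Assign E = (0, 0), H = (1, 0), F = (0, 1) — the answer is frame-independent, so this choice is without loss of generality.
1. M lies on line EF with EM:MF = -5:1 ⇒ M = (0, 5/4)
2. Q is the midpoint of HM ⇒ Q = (1/2, 5/8)
2·[HFQ] = -1/8, 2·[EMQ] = -5/8
[HFQ]:[EMQ] = -1/8:-5/8 = 1/5

[HFQ]:[EMQ] = 1/5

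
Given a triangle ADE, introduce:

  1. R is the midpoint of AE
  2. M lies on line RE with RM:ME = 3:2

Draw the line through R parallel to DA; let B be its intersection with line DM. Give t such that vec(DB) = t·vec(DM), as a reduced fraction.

t = 5/8

Set A = (0, 0), D = (1, 0), E = (0, 1); any affine frame gives the same invariant.
1. R is the midpoint of AE ⇒ R = (0, 1/2)
2. M lies on line RE with RM:ME = 3:2 ⇒ M = (0, 4/5)
through R parallel to DA: direction (-1, 0); meets DM at B = (3/8, 1/2)
B = D + t·(M−D) with t = 5/8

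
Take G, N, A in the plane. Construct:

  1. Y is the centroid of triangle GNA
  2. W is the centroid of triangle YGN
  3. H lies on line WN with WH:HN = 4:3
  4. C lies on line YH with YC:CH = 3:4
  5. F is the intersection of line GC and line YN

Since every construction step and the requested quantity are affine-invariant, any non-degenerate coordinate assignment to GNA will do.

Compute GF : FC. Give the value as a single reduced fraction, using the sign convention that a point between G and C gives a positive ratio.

Choose coordinates G = (0, 0), N = (1, 0), A = (0, 1).
1. Y is the centroid of triangle GNA ⇒ Y = (1/3, 1/3)
2. W is the centroid of triangle YGN ⇒ W = (4/9, 1/9)
3. H lies on line WN with WH:HN = 4:3 ⇒ H = (16/21, 1/21)
4. C lies on line YH with YC:CH = 3:4 ⇒ C = (76/147, 31/147)
5. F is the intersection of line GC and line YN ⇒ F = (38/69, 31/138)
F = G + t·(C−G) with t = 49/46, so GF:FC = t:(1−t) = 49/46:-3/46

GF:FC = -49/3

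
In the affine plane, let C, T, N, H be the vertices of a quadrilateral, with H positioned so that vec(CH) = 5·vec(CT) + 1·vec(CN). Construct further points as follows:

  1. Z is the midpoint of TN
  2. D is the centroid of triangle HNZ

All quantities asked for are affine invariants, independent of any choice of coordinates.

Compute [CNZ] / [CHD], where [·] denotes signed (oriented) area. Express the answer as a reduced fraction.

[CNZ]:[CHD] = -3/14

Set C = (0, 0), T = (1, 0), N = (0, 1), H = (5, 1); any affine frame gives the same invariant.
1. Z is the midpoint of TN ⇒ Z = (1/2, 1/2)
2. D is the centroid of triangle HNZ ⇒ D = (11/6, 5/6)
2·[CNZ] = -1/2, 2·[CHD] = 7/3
[CNZ]:[CHD] = -1/2:7/3 = -3/14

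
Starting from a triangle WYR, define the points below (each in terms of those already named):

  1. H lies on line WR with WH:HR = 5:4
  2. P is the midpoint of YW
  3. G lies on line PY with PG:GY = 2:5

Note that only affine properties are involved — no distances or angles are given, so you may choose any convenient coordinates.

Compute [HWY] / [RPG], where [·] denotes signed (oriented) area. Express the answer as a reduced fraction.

Work in coordinates with W = (0, 0), Y = (1, 0), R = (0, 1).
1. H lies on line WR with WH:HR = 5:4 ⇒ H = (0, 5/9)
2. P is the midpoint of YW ⇒ P = (1/2, 0)
3. G lies on line PY with PG:GY = 2:5 ⇒ G = (9/14, 0)
2·[HWY] = 5/9, 2·[RPG] = 1/7
[HWY]:[RPG] = 5/9:1/7 = 35/9

[HWY]:[RPG] = 35/9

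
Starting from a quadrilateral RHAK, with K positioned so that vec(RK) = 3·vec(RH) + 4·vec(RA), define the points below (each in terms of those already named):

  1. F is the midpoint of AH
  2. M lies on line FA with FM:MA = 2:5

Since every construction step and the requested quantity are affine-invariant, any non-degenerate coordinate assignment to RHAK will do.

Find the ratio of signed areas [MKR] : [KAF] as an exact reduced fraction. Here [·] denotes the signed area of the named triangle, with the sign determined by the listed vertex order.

Choose coordinates R = (0, 0), H = (1, 0), A = (0, 1), K = (3, 4).
1. F is the midpoint of AH ⇒ F = (1/2, 1/2)
2. M lies on line FA with FM:MA = 2:5 ⇒ M = (5/14, 9/14)
2·[MKR] = -1/2, 2·[KAF] = 3
[MKR]:[KAF] = -1/2:3 = -1/6

[MKR]:[KAF] = -1/6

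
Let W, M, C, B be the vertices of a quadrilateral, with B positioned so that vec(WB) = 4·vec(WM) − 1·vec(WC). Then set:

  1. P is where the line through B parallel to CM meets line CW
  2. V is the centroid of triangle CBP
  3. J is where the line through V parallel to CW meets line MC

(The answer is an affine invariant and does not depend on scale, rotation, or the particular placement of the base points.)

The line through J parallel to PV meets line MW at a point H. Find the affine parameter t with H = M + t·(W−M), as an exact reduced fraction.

Set W = (0, 0), M = (1, 0), C = (0, 1), B = (4, -1); any affine frame gives the same invariant.
1. P is where the line through B parallel to CM meets line CW ⇒ P = (0, 3)
2. V is the centroid of triangle CBP ⇒ V = (4/3, 1)
3. J is where the line through V parallel to CW meets line MC ⇒ J = (4/3, -1/3)
through J parallel to PV: direction (4/3, -2); meets MW at H = (10/9, 0)
H = M + t·(W−M) with t = -1/9

t = -1/9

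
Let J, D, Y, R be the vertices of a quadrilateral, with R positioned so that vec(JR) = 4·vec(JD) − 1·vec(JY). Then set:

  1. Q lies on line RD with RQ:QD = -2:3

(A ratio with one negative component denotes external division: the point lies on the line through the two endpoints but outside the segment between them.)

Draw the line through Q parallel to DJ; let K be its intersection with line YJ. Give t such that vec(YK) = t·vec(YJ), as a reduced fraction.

t = 4

Set J = (0, 0), D = (1, 0), Y = (0, 1), R = (4, -1); any affine frame gives the same invariant.
1. Q lies on line RD with RQ:QD = -2:3 ⇒ Q = (10, -3)
through Q parallel to DJ: direction (-1, 0); meets YJ at K = (0, -3)
K = Y + t·(J−Y) with t = 4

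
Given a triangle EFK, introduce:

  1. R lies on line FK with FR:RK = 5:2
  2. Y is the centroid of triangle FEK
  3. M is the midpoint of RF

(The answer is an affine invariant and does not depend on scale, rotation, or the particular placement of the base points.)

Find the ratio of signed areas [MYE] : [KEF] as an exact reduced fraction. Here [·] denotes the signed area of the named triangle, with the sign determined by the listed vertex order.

Choose coordinates E = (0, 0), F = (1, 0), K = (0, 1).
1. R lies on line FK with FR:RK = 5:2 ⇒ R = (2/7, 5/7)
2. Y is the centroid of triangle FEK ⇒ Y = (1/3, 1/3)
3. M is the midpoint of RF ⇒ M = (9/14, 5/14)
2·[MYE] = 2/21, 2·[KEF] = 1
[MYE]:[KEF] = 2/21:1 = 2/21

[MYE]:[KEF] = 2/21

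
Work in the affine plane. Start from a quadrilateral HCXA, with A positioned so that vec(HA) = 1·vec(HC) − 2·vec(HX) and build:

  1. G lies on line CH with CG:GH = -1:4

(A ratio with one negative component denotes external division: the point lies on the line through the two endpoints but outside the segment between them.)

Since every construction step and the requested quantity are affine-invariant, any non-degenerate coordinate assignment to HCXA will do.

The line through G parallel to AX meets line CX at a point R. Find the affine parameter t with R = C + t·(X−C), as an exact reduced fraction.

t = -1/2

Set H = (0, 0), C = (1, 0), X = (0, 1), A = (1, -2); any affine frame gives the same invariant.
1. G lies on line CH with CG:GH = -1:4 ⇒ G = (4/3, 0)
through G parallel to AX: direction (-1, 3); meets CX at R = (3/2, -1/2)
R = C + t·(X−C) with t = -1/2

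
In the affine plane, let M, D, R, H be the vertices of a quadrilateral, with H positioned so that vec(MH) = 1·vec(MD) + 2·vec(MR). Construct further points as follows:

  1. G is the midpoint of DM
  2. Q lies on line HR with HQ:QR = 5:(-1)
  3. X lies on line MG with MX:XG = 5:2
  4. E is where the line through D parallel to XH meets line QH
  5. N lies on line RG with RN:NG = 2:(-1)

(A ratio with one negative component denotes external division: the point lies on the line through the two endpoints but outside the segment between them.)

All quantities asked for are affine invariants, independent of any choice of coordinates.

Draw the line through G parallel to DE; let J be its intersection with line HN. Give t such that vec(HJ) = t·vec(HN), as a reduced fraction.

t = 4/27

Choose coordinates M = (0, 0), D = (1, 0), R = (0, 1), H = (1, 2).
1. G is the midpoint of DM ⇒ G = (1/2, 0)
2. Q lies on line HR with HQ:QR = 5:(-1) ⇒ Q = (-1/4, 3/4)
3. X lies on line MG with MX:XG = 5:2 ⇒ X = (5/14, 0)
4. E is where the line through D parallel to XH meets line QH ⇒ E = (37/19, 56/19)
5. N lies on line RG with RN:NG = 2:(-1) ⇒ N = (1, -1)
through G parallel to DE: direction (18/19, 56/19); meets HN at J = (1, 14/9)
J = H + t·(N−H) with t = 4/27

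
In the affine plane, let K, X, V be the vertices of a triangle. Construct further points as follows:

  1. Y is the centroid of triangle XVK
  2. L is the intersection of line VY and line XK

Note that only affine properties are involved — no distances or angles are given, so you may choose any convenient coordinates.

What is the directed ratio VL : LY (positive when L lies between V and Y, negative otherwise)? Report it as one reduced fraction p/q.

VL:LY = -3

Choose coordinates K = (0, 0), X = (1, 0), V = (0, 1).
1. Y is the centroid of triangle XVK ⇒ Y = (1/3, 1/3)
2. L is the intersection of line VY and line XK ⇒ L = (1/2, 0)
L = V + t·(Y−V) with t = 3/2, so VL:LY = t:(1−t) = 3/2:-1/2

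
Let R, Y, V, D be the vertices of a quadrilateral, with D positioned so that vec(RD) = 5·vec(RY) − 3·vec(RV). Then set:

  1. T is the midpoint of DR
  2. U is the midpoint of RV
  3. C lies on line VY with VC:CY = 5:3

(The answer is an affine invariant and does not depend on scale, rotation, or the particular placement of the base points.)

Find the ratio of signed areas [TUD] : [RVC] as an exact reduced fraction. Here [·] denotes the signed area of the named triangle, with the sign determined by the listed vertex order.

[TUD]:[RVC] = 2

Assign R = (0, 0), Y = (1, 0), V = (0, 1), D = (5, -3) — the answer is frame-independent, so this choice is without loss of generality.
1. T is the midpoint of DR ⇒ T = (5/2, -3/2)
2. U is the midpoint of RV ⇒ U = (0, 1/2)
3. C lies on line VY with VC:CY = 5:3 ⇒ C = (5/8, 3/8)
2·[TUD] = -5/4, 2·[RVC] = -5/8
[TUD]:[RVC] = -5/4:-5/8 = 2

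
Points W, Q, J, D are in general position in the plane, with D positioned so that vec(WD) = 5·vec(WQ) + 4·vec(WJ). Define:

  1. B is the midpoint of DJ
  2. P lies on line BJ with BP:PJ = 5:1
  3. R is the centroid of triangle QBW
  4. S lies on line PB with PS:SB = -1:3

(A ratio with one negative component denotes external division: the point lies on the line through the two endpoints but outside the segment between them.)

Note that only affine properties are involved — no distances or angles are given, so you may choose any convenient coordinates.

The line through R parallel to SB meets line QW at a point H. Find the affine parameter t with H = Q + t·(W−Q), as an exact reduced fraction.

Work in coordinates with W = (0, 0), Q = (1, 0), J = (0, 1), D = (5, 4).
1. B is the midpoint of DJ ⇒ B = (5/2, 5/2)
2. P lies on line BJ with BP:PJ = 5:1 ⇒ P = (5/12, 5/4)
3. R is the centroid of triangle QBW ⇒ R = (7/6, 5/6)
4. S lies on line PB with PS:SB = -1:3 ⇒ S = (-5/8, 5/8)
through R parallel to SB: direction (25/8, 15/8); meets QW at H = (-2/9, 0)
H = Q + t·(W−Q) with t = 11/9

t = 11/9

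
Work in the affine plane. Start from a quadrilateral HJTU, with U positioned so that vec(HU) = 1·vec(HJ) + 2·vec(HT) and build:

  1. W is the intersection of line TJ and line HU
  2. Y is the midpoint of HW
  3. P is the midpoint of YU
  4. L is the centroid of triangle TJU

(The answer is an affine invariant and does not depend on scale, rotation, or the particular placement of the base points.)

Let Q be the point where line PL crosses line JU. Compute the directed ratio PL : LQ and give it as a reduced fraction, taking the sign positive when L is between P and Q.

PL:LQ = 1/4

Set H = (0, 0), J = (1, 0), T = (0, 1), U = (1, 2); any affine frame gives the same invariant.
1. W is the intersection of line TJ and line HU ⇒ W = (1/3, 2/3)
2. Y is the midpoint of HW ⇒ Y = (1/6, 1/3)
3. P is the midpoint of YU ⇒ P = (7/12, 7/6)
4. L is the centroid of triangle TJU ⇒ L = (2/3, 1)
line PL meets JU at Q = (1, 1/3)
L = P + t·(Q−P) with t = 1/5, so PL:LQ = 1/5:4/5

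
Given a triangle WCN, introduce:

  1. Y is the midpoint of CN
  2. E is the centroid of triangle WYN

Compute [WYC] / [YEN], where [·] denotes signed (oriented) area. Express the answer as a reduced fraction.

[WYC]:[YEN] = 3

Work in coordinates with W = (0, 0), C = (1, 0), N = (0, 1).
1. Y is the midpoint of CN ⇒ Y = (1/2, 1/2)
2. E is the centroid of triangle WYN ⇒ E = (1/6, 1/2)
2·[WYC] = -1/2, 2·[YEN] = -1/6
[WYC]:[YEN] = -1/2:-1/6 = 3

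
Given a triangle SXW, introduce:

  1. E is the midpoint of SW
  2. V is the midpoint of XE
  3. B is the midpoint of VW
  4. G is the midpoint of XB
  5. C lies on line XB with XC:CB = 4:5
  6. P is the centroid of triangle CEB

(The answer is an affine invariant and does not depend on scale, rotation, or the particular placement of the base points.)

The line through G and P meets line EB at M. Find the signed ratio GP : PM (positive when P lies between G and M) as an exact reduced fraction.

Work in coordinates with S = (0, 0), X = (1, 0), W = (0, 1).
1. E is the midpoint of SW ⇒ E = (0, 1/2)
2. V is the midpoint of XE ⇒ V = (1/2, 1/4)
3. B is the midpoint of VW ⇒ B = (1/4, 5/8)
4. G is the midpoint of XB ⇒ G = (5/8, 5/16)
5. C lies on line XB with XC:CB = 4:5 ⇒ C = (2/3, 5/18)
6. P is the centroid of triangle CEB ⇒ P = (11/36, 101/216)
line GP meets EB at M = (2/17, 19/34)
P = G + t·(M−G) with t = 17/27, so GP:PM = 17/27:10/27

GP:PM = 17/10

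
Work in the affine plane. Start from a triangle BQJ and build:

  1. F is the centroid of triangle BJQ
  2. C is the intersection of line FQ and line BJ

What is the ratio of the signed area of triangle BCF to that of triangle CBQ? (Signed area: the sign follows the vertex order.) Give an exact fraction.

Work in coordinates with B = (0, 0), Q = (1, 0), J = (0, 1).
1. F is the centroid of triangle BJQ ⇒ F = (1/3, 1/3)
2. C is the intersection of line FQ and line BJ ⇒ C = (0, 1/2)
2·[BCF] = -1/6, 2·[CBQ] = 1/2
[BCF]:[CBQ] = -1/6:1/2 = -1/3

[BCF]:[CBQ] = -1/3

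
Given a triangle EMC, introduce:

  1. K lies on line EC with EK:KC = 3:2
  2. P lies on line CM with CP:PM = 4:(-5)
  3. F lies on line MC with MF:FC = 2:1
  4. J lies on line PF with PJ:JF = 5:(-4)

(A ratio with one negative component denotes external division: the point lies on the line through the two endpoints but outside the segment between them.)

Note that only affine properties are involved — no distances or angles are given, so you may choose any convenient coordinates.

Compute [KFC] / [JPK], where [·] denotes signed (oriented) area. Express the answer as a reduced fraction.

Work in coordinates with E = (0, 0), M = (1, 0), C = (0, 1).
1. K lies on line EC with EK:KC = 3:2 ⇒ K = (0, 3/5)
2. P lies on line CM with CP:PM = 4:(-5) ⇒ P = (-4, 5)
3. F lies on line MC with MF:FC = 2:1 ⇒ F = (1/3, 2/3)
4. J lies on line PF with PJ:JF = 5:(-4) ⇒ J = (53/3, -50/3)
2·[KFC] = 2/15, 2·[JPK] = 26/3
[KFC]:[JPK] = 2/15:26/3 = 1/65

[KFC]:[JPK] = 1/65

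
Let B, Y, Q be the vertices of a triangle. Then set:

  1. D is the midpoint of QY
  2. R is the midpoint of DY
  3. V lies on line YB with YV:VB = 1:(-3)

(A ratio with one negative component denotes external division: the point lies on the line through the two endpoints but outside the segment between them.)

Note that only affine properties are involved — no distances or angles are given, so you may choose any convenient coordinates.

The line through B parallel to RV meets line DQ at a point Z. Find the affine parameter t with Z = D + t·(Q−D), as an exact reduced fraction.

Set B = (0, 0), Y = (1, 0), Q = (0, 1); any affine frame gives the same invariant.
1. D is the midpoint of QY ⇒ D = (1/2, 1/2)
2. R is the midpoint of DY ⇒ R = (3/4, 1/4)
3. V lies on line YB with YV:VB = 1:(-3) ⇒ V = (3/2, 0)
through B parallel to RV: direction (3/4, -1/4); meets DQ at Z = (3/2, -1/2)
Z = D + t·(Q−D) with t = -2

t = -2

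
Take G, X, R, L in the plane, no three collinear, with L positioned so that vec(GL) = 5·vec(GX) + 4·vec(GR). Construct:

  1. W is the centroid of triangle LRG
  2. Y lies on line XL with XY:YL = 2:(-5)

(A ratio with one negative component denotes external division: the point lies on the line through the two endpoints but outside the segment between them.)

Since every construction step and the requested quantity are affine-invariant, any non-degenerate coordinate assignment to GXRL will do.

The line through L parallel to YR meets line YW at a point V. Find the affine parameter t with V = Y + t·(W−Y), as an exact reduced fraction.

t = 8/3

Set G = (0, 0), X = (1, 0), R = (0, 1), L = (5, 4); any affine frame gives the same invariant.
1. W is the centroid of triangle LRG ⇒ W = (5/3, 5/3)
2. Y lies on line XL with XY:YL = 2:(-5) ⇒ Y = (-5/3, -8/3)
through L parallel to YR: direction (5/3, 11/3); meets YW at V = (65/9, 80/9)
V = Y + t·(W−Y) with t = 8/3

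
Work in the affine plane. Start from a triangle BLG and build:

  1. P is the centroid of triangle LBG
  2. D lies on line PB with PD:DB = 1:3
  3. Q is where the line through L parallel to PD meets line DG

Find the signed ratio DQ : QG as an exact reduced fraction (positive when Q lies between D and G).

DQ:QG = -1/2

Work in coordinates with B = (0, 0), L = (1, 0), G = (0, 1).
1. P is the centroid of triangle LBG ⇒ P = (1/3, 1/3)
2. D lies on line PB with PD:DB = 1:3 ⇒ D = (1/4, 1/4)
3. Q is where the line through L parallel to PD meets line DG ⇒ Q = (1/2, -1/2)
Q = D + t·(G−D) with t = -1, so DQ:QG = t:(1−t) = -1:2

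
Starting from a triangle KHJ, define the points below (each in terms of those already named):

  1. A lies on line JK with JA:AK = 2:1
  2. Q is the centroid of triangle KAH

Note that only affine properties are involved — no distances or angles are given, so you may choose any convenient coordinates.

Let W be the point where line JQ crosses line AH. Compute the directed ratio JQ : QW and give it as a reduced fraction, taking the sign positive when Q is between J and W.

Assign K = (0, 0), H = (1, 0), J = (0, 1) — the answer is frame-independent, so this choice is without loss of generality.
1. A lies on line JK with JA:AK = 2:1 ⇒ A = (0, 1/3)
2. Q is the centroid of triangle KAH ⇒ Q = (1/3, 1/9)
line JQ meets AH at W = (2/7, 5/21)
Q = J + t·(W−J) with t = 7/6, so JQ:QW = 7/6:-1/6

JQ:QW = -7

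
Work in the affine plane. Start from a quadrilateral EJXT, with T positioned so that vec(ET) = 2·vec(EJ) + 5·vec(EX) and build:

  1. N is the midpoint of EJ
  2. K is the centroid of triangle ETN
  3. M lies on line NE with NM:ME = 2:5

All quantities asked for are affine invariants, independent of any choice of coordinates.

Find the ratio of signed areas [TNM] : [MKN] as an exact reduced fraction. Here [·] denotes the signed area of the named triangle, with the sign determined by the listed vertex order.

Assign E = (0, 0), J = (1, 0), X = (0, 1), T = (2, 5) — the answer is frame-independent, so this choice is without loss of generality.
1. N is the midpoint of EJ ⇒ N = (1/2, 0)
2. K is the centroid of triangle ETN ⇒ K = (5/6, 5/3)
3. M lies on line NE with NM:ME = 2:5 ⇒ M = (5/14, 0)
2·[TNM] = -5/7, 2·[MKN] = -5/21
[TNM]:[MKN] = -5/7:-5/21 = 3

[TNM]:[MKN] = 3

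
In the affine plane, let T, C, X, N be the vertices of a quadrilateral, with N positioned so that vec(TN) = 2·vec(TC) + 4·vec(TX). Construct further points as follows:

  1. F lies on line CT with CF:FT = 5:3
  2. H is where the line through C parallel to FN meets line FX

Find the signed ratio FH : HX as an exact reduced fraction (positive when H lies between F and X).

FH:HX = -4/9

Choose coordinates T = (0, 0), C = (1, 0), X = (0, 1), N = (2, 4).
1. F lies on line CT with CF:FT = 5:3 ⇒ F = (3/8, 0)
2. H is where the line through C parallel to FN meets line FX ⇒ H = (27/40, -4/5)
H = F + t·(X−F) with t = -4/5, so FH:HX = t:(1−t) = -4/5:9/5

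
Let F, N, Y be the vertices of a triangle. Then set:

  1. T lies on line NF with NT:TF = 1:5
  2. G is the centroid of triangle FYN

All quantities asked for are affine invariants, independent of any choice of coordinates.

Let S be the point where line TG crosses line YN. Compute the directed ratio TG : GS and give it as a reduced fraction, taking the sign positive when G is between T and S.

Assign F = (0, 0), N = (1, 0), Y = (0, 1) — the answer is frame-independent, so this choice is without loss of generality.
1. T lies on line NF with NT:TF = 1:5 ⇒ T = (5/6, 0)
2. G is the centroid of triangle FYN ⇒ G = (1/3, 1/3)
line TG meets YN at S = (4/3, -1/3)
G = T + t·(S−T) with t = -1, so TG:GS = -1:2

TG:GS = -1/2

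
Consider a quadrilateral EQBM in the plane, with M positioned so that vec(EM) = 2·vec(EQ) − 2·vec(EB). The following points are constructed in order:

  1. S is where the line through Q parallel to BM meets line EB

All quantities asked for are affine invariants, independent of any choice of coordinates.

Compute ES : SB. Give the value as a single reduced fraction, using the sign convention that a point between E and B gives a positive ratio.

ES:SB = -3

Choose coordinates E = (0, 0), Q = (1, 0), B = (0, 1), M = (2, -2).
1. S is where the line through Q parallel to BM meets line EB ⇒ S = (0, 3/2)
S = E + t·(B−E) with t = 3/2, so ES:SB = t:(1−t) = 3/2:-1/2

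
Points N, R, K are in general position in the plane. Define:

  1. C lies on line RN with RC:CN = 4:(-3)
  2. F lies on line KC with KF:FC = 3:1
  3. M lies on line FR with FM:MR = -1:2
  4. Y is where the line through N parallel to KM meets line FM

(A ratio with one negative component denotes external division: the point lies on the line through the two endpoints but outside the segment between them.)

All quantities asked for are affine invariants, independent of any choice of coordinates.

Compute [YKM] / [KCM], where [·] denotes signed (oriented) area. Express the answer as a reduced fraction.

[YKM]:[KCM] = -11/8

Set N = (0, 0), R = (1, 0), K = (0, 1); any affine frame gives the same invariant.
1. C lies on line RN with RC:CN = 4:(-3) ⇒ C = (-3, 0)
2. F lies on line KC with KF:FC = 3:1 ⇒ F = (-9/4, 1/4)
3. M lies on line FR with FM:MR = -1:2 ⇒ M = (-11/2, 1/2)
4. Y is where the line through N parallel to KM meets line FM ⇒ Y = (11/24, 1/24)
2·[YKM] = 11/2, 2·[KCM] = -4
[YKM]:[KCM] = 11/2:-4 = -11/8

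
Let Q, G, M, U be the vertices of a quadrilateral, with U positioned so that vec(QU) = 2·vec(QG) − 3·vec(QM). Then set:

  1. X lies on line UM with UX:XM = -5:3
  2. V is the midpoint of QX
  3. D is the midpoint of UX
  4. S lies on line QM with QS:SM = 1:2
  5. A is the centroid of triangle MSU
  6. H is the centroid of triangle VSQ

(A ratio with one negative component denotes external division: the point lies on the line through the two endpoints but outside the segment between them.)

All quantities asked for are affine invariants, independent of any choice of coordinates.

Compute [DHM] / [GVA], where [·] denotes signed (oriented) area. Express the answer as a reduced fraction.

Choose coordinates Q = (0, 0), G = (1, 0), M = (0, 1), U = (2, -3).
1. X lies on line UM with UX:XM = -5:3 ⇒ X = (-3, 7)
2. V is the midpoint of QX ⇒ V = (-3/2, 7/2)
3. D is the midpoint of UX ⇒ D = (-1/2, 2)
4. S lies on line QM with QS:SM = 1:2 ⇒ S = (0, 1/3)
5. A is the centroid of triangle MSU ⇒ A = (2/3, -5/9)
6. H is the centroid of triangle VSQ ⇒ H = (-1/2, 23/18)
2·[DHM] = 13/36, 2·[GVA] = 23/9
[DHM]:[GVA] = 13/36:23/9 = 13/92

[DHM]:[GVA] = 13/92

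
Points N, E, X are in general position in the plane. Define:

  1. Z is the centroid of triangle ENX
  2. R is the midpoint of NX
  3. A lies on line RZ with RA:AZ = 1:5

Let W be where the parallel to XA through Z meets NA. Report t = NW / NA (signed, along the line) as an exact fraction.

Set N = (0, 0), E = (1, 0), X = (0, 1); any affine frame gives the same invariant.
1. Z is the centroid of triangle ENX ⇒ Z = (1/3, 1/3)
2. R is the midpoint of NX ⇒ R = (0, 1/2)
3. A lies on line RZ with RA:AZ = 1:5 ⇒ A = (1/18, 17/36)
through Z parallel to XA: direction (1/18, -19/36); meets NA at W = (7/36, 119/72)
W = N + t·(A−N) with t = 7/2

t = 7/2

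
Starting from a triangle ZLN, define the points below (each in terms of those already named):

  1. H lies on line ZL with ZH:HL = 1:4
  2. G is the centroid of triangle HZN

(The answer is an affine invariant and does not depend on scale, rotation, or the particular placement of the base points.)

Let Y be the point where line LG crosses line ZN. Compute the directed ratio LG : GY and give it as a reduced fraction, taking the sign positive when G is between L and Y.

Choose coordinates Z = (0, 0), L = (1, 0), N = (0, 1).
1. H lies on line ZL with ZH:HL = 1:4 ⇒ H = (1/5, 0)
2. G is the centroid of triangle HZN ⇒ G = (1/15, 1/3)
line LG meets ZN at Y = (0, 5/14)
G = L + t·(Y−L) with t = 14/15, so LG:GY = 14/15:1/15

LG:GY = 14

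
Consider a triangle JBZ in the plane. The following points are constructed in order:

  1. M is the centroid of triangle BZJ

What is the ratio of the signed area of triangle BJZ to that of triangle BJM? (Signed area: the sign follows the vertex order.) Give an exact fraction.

[BJZ]:[BJM] = 3

Set J = (0, 0), B = (1, 0), Z = (0, 1); any affine frame gives the same invariant.
1. M is the centroid of triangle BZJ ⇒ M = (1/3, 1/3)
2·[BJZ] = -1, 2·[BJM] = -1/3
[BJZ]:[BJM] = -1:-1/3 = 3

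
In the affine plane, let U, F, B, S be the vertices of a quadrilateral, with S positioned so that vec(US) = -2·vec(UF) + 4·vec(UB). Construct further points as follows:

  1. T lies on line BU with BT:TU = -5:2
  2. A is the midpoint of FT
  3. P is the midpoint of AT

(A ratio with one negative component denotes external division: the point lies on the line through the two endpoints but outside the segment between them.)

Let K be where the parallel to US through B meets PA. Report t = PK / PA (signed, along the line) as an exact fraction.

t = 3/2

Set U = (0, 0), F = (1, 0), B = (0, 1), S = (-2, 4); any affine frame gives the same invariant.
1. T lies on line BU with BT:TU = -5:2 ⇒ T = (0, -2/3)
2. A is the midpoint of FT ⇒ A = (1/2, -1/3)
3. P is the midpoint of AT ⇒ P = (1/4, -1/2)
through B parallel to US: direction (-2, 4); meets PA at K = (5/8, -1/4)
K = P + t·(A−P) with t = 3/2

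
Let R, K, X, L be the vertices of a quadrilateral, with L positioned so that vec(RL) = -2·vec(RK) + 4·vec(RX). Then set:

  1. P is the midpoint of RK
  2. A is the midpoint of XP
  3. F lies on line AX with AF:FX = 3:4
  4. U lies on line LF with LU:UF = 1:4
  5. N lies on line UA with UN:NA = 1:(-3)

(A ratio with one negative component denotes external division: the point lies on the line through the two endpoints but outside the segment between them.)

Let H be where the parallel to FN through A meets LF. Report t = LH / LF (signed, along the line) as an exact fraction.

Work in coordinates with R = (0, 0), K = (1, 0), X = (0, 1), L = (-2, 4).
1. P is the midpoint of RK ⇒ P = (1/2, 0)
2. A is the midpoint of XP ⇒ A = (1/4, 1/2)
3. F lies on line AX with AF:FX = 3:4 ⇒ F = (1/7, 5/7)
4. U lies on line LF with LU:UF = 1:4 ⇒ U = (-11/7, 117/35)
5. N lies on line UA with UN:NA = 1:(-3) ⇒ N = (-139/56, 667/140)
through A parallel to FN: direction (-21/8, 81/20); meets LF at H = (-5, 43/5)
H = L + t·(F−L) with t = -7/5

t = -7/5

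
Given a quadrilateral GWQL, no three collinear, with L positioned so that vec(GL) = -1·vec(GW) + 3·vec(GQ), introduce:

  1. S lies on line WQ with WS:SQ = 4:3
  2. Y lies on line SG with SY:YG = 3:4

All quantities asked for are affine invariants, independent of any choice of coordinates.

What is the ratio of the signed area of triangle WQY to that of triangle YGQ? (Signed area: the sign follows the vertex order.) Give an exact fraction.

[WQY]:[YGQ] = -7/4

Choose coordinates G = (0, 0), W = (1, 0), Q = (0, 1), L = (-1, 3).
1. S lies on line WQ with WS:SQ = 4:3 ⇒ S = (3/7, 4/7)
2. Y lies on line SG with SY:YG = 3:4 ⇒ Y = (12/49, 16/49)
2·[WQY] = 3/7, 2·[YGQ] = -12/49
[WQY]:[YGQ] = 3/7:-12/49 = -7/4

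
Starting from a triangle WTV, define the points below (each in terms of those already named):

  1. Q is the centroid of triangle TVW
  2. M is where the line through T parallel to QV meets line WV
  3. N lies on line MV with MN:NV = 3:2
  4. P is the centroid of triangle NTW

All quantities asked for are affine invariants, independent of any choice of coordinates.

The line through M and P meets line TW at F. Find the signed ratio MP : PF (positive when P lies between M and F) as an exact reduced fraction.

MP:PF = 23/7

Set W = (0, 0), T = (1, 0), V = (0, 1); any affine frame gives the same invariant.
1. Q is the centroid of triangle TVW ⇒ Q = (1/3, 1/3)
2. M is where the line through T parallel to QV meets line WV ⇒ M = (0, 2)
3. N lies on line MV with MN:NV = 3:2 ⇒ N = (0, 7/5)
4. P is the centroid of triangle NTW ⇒ P = (1/3, 7/15)
line MP meets TW at F = (10/23, 0)
P = M + t·(F−M) with t = 23/30, so MP:PF = 23/30:7/30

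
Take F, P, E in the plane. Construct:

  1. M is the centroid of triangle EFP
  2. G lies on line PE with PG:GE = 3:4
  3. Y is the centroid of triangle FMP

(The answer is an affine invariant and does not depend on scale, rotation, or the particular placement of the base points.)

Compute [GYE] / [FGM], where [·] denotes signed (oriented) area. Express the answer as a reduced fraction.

[GYE]:[FGM] = -16/3

Choose coordinates F = (0, 0), P = (1, 0), E = (0, 1).
1. M is the centroid of triangle EFP ⇒ M = (1/3, 1/3)
2. G lies on line PE with PG:GE = 3:4 ⇒ G = (4/7, 3/7)
3. Y is the centroid of triangle FMP ⇒ Y = (4/9, 1/9)
2·[GYE] = -16/63, 2·[FGM] = 1/21
[GYE]:[FGM] = -16/63:1/21 = -16/3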